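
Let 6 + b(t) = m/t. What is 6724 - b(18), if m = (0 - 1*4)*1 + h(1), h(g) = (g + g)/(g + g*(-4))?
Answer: 181717/27 ≈ 6730.3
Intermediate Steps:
h(g) = -2/3 (h(g) = (2*g)/(g - 4*g) = (2*g)/((-3*g)) = (2*g)*(-1/(3*g)) = -2/3)
m = -14/3 (m = (0 - 1*4)*1 - 2/3 = (0 - 4)*1 - 2/3 = -4*1 - 2/3 = -4 - 2/3 = -14/3 ≈ -4.6667)
b(t) = -6 - 14/(3*t)
6724 - b(18) = 6724 - (-6 - 14/3/18) = 6724 - (-6 - 14/3*1/18) = 6724 - (-6 - 7/27) = 6724 - 1*(-169/27) = 6724 + 169/27 = 181717/27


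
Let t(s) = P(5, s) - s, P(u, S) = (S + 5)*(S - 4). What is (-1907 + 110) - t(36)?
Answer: -3073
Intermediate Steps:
P(u, S) = (-4 + S)*(5 + S) (P(u, S) = (5 + S)*(-4 + S) = (-4 + S)*(5 + S))
t(s) = -20 + s**2 (t(s) = (-20 + s + s**2) - s = -20 + s**2)
(-1907 + 110) - t(36) = (-1907 + 110) - (-20 + 36**2) = -1797 - (-20 + 1296) = -1797 - 1*1276 = -1797 - 1276 = -3073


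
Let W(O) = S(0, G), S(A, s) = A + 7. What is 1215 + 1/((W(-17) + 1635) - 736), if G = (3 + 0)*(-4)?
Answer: 1100791/906 ≈ 1215.0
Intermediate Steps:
G = -12 (G = 3*(-4) = -12)
S(A, s) = 7 + A
W(O) = 7 (W(O) = 7 + 0 = 7)
1215 + 1/((W(-17) + 1635) - 736) = 1215 + 1/((7 + 1635) - 736) = 1215 + 1/(1642 - 736) = 1215 + 1/906 = 1100791/906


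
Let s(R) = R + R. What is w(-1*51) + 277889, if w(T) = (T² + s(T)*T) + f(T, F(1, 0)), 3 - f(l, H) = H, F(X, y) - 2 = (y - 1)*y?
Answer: 285693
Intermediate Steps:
F(X, y) = 2 + y*(-1 + y) (F(X, y) = 2 + (y - 1)*y = 2 + (-1 + y)*y = 2 + y*(-1 + y))
f(l, H) = 3 - H
s(R) = 2*R
w(T) = 1 + 3*T² (w(T) = (T² + (2*T)*T) + (3 - (2 + 0² - 1*0)) = (T² + 2*T²) + (3 - (2 + 0 + 0)) = 3*T² + (3 - 1*2) = 3*T² + (3 - 2) = 3*T² + 1 = 1 + 3*T²)
w(-1*51) + 277889 = (1 + 3*(-1*51)²) + 277889 = (1 + 3*(-51)²) + 277889 = (1 + 3*2601) + 277889 = (1 + 7803) + 277889 = 7804 + 277889 = 285693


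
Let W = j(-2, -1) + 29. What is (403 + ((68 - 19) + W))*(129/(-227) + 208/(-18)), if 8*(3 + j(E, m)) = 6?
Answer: -47432635/8172 ≈ -5804.3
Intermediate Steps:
j(E, m) = -9/4 (j(E, m) = -3 + (⅛)*6 = -3 + ¾ = -9/4)
W = 107/4 (W = -9/4 + 29 = 107/4 ≈ 26.750)
(403 + ((68 - 19) + W))*(129/(-227) + 208/(-18)) = (403 + ((68 - 19) + 107/4))*(129/(-227) + 208/(-18)) = (403 + (49 + 107/4))*(129*(-1/227) + 208*(-1/18)) = (403 + 303/4)*(-129/227 - 104/9) = (1915/4)*(-24769/2043) = -47432635/8172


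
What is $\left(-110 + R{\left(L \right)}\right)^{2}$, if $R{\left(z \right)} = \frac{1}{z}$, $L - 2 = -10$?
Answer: $\frac{776161}{64} \approx 12128.0$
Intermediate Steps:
$L = -8$ ($L = 2 - 10 = -8$)
$\left(-110 + R{\left(L \right)}\right)^{2} = \left(-110 + \frac{1}{-8}\right)^{2} = \left(-110 - \frac{1}{8}\right)^{2} = \left(- \frac{881}{8}\right)^{2} = \frac{776161}{64}$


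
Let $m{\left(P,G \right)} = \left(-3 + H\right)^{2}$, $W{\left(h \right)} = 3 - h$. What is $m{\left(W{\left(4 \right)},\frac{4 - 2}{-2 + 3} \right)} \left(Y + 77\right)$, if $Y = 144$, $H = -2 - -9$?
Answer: $3536$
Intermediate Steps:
$H = 7$ ($H = -2 + 9 = 7$)
$m{\left(P,G \right)} = 16$ ($m{\left(P,G \right)} = \left(-3 + 7\right)^{2} = 4^{2} = 16$)
$m{\left(W{\left(4 \right)},\frac{4 - 2}{-2 + 3} \right)} \left(Y + 77\right) = 16 \left(144 + 77\right) = 16 \cdot 221 = 3536$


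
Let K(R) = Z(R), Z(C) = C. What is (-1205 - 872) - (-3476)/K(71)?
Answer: -143991/71 ≈ -2028.0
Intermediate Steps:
K(R) = R
(-1205 - 872) - (-3476)/K(71) = (-1205 - 872) - (-3476)/71 = -2077 - (-3476)/71 = -2077 - 1*(-3476/71) = -2077 + 3476/71 = -143991/71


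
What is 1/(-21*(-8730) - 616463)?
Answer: -1/433133 ≈ -2.3088e-6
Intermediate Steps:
1/(-21*(-8730) - 616463) = 1/(183330 - 616463) = 1/(-433133) = -1/433133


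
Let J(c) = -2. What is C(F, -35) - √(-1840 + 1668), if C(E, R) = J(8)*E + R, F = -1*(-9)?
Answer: -53 - 2*I*√43 ≈ -53.0 - 13.115*I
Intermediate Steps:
F = 9
C(E, R) = R - 2*E (C(E, R) = -2*E + R = R - 2*E)
C(F, -35) - √(-1840 + 1668) = (-35 - 2*9) - √(-1840 + 1668) = (-35 - 18) - √(-172) = -53 - 2*I*√43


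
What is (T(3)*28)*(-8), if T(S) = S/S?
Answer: -224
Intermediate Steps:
T(S) = 1
(T(3)*28)*(-8) = (1*28)*(-8) = 28*(-8) = -224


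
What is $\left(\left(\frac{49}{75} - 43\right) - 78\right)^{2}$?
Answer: $\frac{81468676}{5625} \approx 14483.0$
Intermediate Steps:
$\left(\left(\frac{49}{75} - 43\right) - 78\right)^{2} = \left(- \frac{3176}{75} - 78\right)^{2} = \left(- \frac{9026}{75}\right)^{2} = \frac{81468676}{5625}$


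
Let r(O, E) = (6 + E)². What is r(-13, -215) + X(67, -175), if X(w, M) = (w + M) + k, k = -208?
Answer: 43365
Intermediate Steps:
X(w, M) = -208 + M + w (X(w, M) = (w + M) - 208 = (M + w) - 208 = -208 + M + w)
r(-13, -215) + X(67, -175) = (6 - 215)² + (-208 - 175 + 67) = (-209)² - 316 = 43681 - 316 = 43365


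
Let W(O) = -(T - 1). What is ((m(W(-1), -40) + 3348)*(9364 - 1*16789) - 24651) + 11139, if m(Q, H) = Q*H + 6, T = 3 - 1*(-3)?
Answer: -26401962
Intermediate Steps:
T = 6 (T = 3 + 3 = 6)
W(O) = -5 (W(O) = -(6 - 1) = -1*5 = -5)
m(Q, H) = 6 + H*Q (m(Q, H) = H*Q + 6 = 6 + H*Q)
((m(W(-1), -40) + 3348)*(9364 - 1*16789) - 24651) + 11139 = (((6 - 40*(-5)) + 3348)*(9364 - 1*16789) - 24651) + 11139 = (((6 + 200) + 3348)*(9364 - 16789) - 24651) + 11139 = ((206 + 3348)*(-7425) - 24651) + 11139 = (3554*(-7425) - 24651) + 11139 = (-26388450 - 24651) + 11139 = -26413101 + 11139 = -26401962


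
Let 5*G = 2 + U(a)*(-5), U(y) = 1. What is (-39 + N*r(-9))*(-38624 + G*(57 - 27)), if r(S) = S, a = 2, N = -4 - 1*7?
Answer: -2318520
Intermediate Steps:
N = -11 (N = -4 - 7 = -11)
G = -⅗ (G = (2 + 1*(-5))/5 = (2 - 5)/5 = (⅕)*(-3) = -⅗ ≈ -0.60000)
(-39 + N*r(-9))*(-38624 + G*(57 - 27)) = (-39 - 11*(-9))*(-38624 - 3*(57 - 27)/5) = (-39 + 99)*(-38624 - ⅗*30) = 60*(-38624 - 18) = 60*(-38642) = -2318520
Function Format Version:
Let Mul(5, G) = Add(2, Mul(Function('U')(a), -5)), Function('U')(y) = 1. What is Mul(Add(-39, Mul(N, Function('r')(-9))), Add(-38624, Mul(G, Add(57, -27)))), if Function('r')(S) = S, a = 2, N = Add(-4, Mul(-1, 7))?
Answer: -2318520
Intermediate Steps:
N = -11 (N = Add(-4, -7) = -11)
G = Rational(-3, 5) (G = Mul(Rational(1, 5), Add(2, Mul(1, -5))) = Mul(Rational(1, 5), Add(2, -5)) = Mul(Rational(1, 5), -3) = Rational(-3, 5) ≈ -0.60000)
Mul(Add(-39, Mul(N, Function('r')(-9))), Add(-38624, Mul(G, Add(57, -27)))) = Mul(Add(-39, Mul(-11, -9)), Add(-38624, Mul(Rational(-3, 5), Add(57, -27)))) = Mul(Add(-39, 99), Add(-38624, Mul(Rational(-3, 5), 30))) = Mul(60, Add(-38624, -18)) = Mul(60, -38642) = -2318520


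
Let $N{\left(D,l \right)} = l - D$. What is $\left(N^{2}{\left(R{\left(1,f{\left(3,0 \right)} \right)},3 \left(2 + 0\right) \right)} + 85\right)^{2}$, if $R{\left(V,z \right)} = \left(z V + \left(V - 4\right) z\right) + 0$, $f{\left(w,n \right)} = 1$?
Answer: $22201$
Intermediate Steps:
$R{\left(V,z \right)} = V z + z \left(-4 + V\right)$ ($R{\left(V,z \right)} = \left(V z + \left(-4 + V\right) z\right) + 0 = \left(V z + z \left(-4 + V\right)\right) + 0 = V z + z \left(-4 + V\right)$)
$\left(N^{2}{\left(R{\left(1,f{\left(3,0 \right)} \right)},3 \left(2 + 0\right) \right)} + 85\right)^{2} = \left(\left(3 \left(2 + 0\right) - 2 \cdot 1 \left(-2 + 1\right)\right)^{2} + 85\right)^{2} = \left(\left(3 \cdot 2 - 2 \cdot 1 \left(-1\right)\right)^{2} + 85\right)^{2} = \left(\left(6 - -2\right)^{2} + 85\right)^{2} = \left(\left(6 + 2\right)^{2} + 85\right)^{2} = \left(8^{2} + 85\right)^{2} = \left(64 + 85\right)^{2} = 149^{2} = 22201$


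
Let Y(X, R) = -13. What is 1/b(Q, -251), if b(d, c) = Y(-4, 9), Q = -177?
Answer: -1/13 ≈ -0.076923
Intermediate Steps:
b(d, c) = -13
1/b(Q, -251) = 1/(-13) = -1/13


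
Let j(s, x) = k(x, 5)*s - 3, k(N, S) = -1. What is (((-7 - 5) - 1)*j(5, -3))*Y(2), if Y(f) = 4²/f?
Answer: 832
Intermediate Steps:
j(s, x) = -3 - s (j(s, x) = -s - 3 = -3 - s)
Y(f) = 16/f
(((-7 - 5) - 1)*j(5, -3))*Y(2) = (((-7 - 5) - 1)*(-3 - 1*5))*(16/2) = ((-12 - 1)*(-3 - 5))*(16*(½)) = -13*(-8)*8 = 104*8 = 832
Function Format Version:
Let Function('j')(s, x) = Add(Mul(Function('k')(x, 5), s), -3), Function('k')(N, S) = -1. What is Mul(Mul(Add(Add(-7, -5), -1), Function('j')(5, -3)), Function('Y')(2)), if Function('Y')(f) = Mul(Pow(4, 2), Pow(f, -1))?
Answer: 832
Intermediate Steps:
Function('j')(s, x) = Add(-3, Mul(-1, s)) (Function('j')(s, x) = Add(Mul(-1, s), -3) = Add(-3, Mul(-1, s)))
Function('Y')(f) = Mul(16, Pow(f, -1))
Mul(Mul(Add(Add(-7, -5), -1), Function('j')(5, -3)), Function('Y')(2)) = Mul(Mul(Add(Add(-7, -5), -1), Add(-3, Mul(-1, 5))), Mul(16, Pow(2, -1))) = Mul(Mul(Add(-12, -1), Add(-3, -5)), Mul(16, Rational(1, 2))) = Mul(Mul(-13, -8), 8) = Mul(104, 8) = 832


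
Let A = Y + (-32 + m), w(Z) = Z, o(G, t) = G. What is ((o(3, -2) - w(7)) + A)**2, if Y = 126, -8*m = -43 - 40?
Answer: 644809/64 ≈ 10075.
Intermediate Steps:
m = 83/8 (m = -(-43 - 40)/8 = -1/8*(-83) = 83/8 ≈ 10.375)
A = 835/8 (A = 126 + (-32 + 83/8) = 126 - 173/8 = 835/8 ≈ 104.38)
((o(3, -2) - w(7)) + A)**2 = ((3 - 1*7) + 835/8)**2 = ((3 - 7) + 835/8)**2 = (-4 + 835/8)**2 = (803/8)**2 = 644809/64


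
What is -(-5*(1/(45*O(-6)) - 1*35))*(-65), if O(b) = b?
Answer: 614315/54 ≈ 11376.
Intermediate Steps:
-(-5*(1/(45*O(-6)) - 1*35))*(-65) = -(-5*(1/(45*(-6)) - 1*35))*(-65) = -(-5*((1/45)*(-⅙) - 35))*(-65) = -(-5*(-1/270 - 35))*(-65) = -(-5*(-9451/270))*(-65) = -9451*(-65)/54 = -1*(-614315/54) = 614315/54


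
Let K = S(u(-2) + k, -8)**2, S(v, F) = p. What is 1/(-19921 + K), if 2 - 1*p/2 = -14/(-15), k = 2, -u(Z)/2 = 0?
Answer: -225/4481201 ≈ -5.0210e-5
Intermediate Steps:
u(Z) = 0 (u(Z) = -2*0 = 0)
p = 32/15 (p = 4 - (-28)/(-15) = 4 - (-28)*(-1)/15 = 4 - 2*14/15 = 4 - 28/15 = 32/15 ≈ 2.1333)
S(v, F) = 32/15
K = 1024/225 (K = (32/15)**2 = 1024/225 ≈ 4.5511)
1/(-19921 + K) = 1/(-19921 + 1024/225) = 1/(-4481201/225) = -225/4481201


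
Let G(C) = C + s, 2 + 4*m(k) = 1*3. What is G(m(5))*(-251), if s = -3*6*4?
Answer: 72037/4 ≈ 18009.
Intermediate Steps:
s = -72 (s = -18*4 = -72)
m(k) = ¼ (m(k) = -½ + (1*3)/4 = -½ + (¼)*3 = -½ + ¾ = ¼)
G(C) = -72 + C (G(C) = C - 72 = -72 + C)
G(m(5))*(-251) = (-72 + ¼)*(-251) = -287/4*(-251) = 72037/4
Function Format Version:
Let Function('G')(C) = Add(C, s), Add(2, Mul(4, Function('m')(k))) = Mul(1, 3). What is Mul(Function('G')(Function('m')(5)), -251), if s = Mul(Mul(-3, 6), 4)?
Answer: Rational(72037, 4) ≈ 18009.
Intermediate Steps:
s = -72 (s = Mul(-18, 4) = -72)
Function('m')(k) = Rational(1, 4) (Function('m')(k) = Add(Rational(-1, 2), Mul(Rational(1, 4), Mul(1, 3))) = Add(Rational(-1, 2), Mul(Rational(1, 4), 3)) = Add(Rational(-1, 2), Rational(3, 4)) = Rational(1, 4))
Function('G')(C) = Add(-72, C) (Function('G')(C) = Add(C, -72) = Add(-72, C))
Mul(Function('G')(Function('m')(5)), -251) = Mul(Add(-72, Rational(1, 4)), -251) = Mul(Rational(-287, 4), -251) = Rational(72037, 4)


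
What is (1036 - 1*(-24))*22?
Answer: 23320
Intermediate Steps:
(1036 - 1*(-24))*22 = (1036 + 24)*22 = 1060*22 = 23320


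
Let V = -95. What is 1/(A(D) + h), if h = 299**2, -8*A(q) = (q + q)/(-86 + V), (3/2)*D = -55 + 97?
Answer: 181/16181588 ≈ 1.1186e-5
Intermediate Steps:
D = 28 (D = 2*(-55 + 97)/3 = (2/3)*42 = 28)
A(q) = q/724 (A(q) = -(q + q)/(8*(-86 - 95)) = -2*q/(8*(-181)) = -2*q*(-1)/(8*181) = -(-1)*q/724 = q/724)
h = 89401
1/(A(D) + h) = 1/((1/724)*28 + 89401) = 1/(7/181 + 89401) = 1/(16181588/181) = 181/16181588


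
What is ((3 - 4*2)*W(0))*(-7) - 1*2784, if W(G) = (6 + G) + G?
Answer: -2574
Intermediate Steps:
W(G) = 6 + 2*G
((3 - 4*2)*W(0))*(-7) - 1*2784 = ((3 - 4*2)*(6 + 2*0))*(-7) - 1*2784 = ((3 - 8)*(6 + 0))*(-7) - 2784 = -5*6*(-7) - 2784 = -30*(-7) - 2784 = 210 - 2784 = -2574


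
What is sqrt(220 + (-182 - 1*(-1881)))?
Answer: sqrt(1919) ≈ 43.806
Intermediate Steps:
sqrt(220 + (-182 - 1*(-1881))) = sqrt(220 + (-182 + 1881)) = sqrt(220 + 1699) = sqrt(1919)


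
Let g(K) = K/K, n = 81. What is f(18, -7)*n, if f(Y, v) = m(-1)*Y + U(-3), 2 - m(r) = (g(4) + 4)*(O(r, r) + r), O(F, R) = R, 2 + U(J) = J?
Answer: 17091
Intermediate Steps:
U(J) = -2 + J
g(K) = 1
m(r) = 2 - 10*r (m(r) = 2 - (1 + 4)*(r + r) = 2 - 5*2*r = 2 - 10*r)
f(Y, v) = -5 + 12*Y (f(Y, v) = (2 - 10*(-1))*Y + (-2 - 3) = (2 + 10)*Y - 5 = 12*Y - 5 = -5 + 12*Y)
f(18, -7)*n = (-5 + 12*18)*81 = (-5 + 216)*81 = 211*81 = 17091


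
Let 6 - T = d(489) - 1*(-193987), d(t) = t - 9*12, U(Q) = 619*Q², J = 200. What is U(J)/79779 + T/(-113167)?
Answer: 2817520925998/9028350093 ≈ 312.07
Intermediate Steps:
d(t) = -108 + t (d(t) = t - 108 = -108 + t)
T = -194362 (T = 6 - ((-108 + 489) - 1*(-193987)) = 6 - (381 + 193987) = 6 - 1*194368 = 6 - 194368 = -194362)
U(J)/79779 + T/(-113167) = (619*200²)/79779 - 194362/(-113167) = (619*40000)*(1/79779) - 194362*(-1/113167) = 24760000*(1/79779) + 194362/113167 = 24760000/79779 + 194362/113167 = 2817520925998/9028350093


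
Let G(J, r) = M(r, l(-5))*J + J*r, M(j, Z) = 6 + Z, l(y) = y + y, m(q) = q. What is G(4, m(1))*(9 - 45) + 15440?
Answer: 15872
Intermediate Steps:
l(y) = 2*y
G(J, r) = -4*J + J*r (G(J, r) = (6 + 2*(-5))*J + J*r = (6 - 10)*J + J*r = -4*J + J*r)
G(4, m(1))*(9 - 45) + 15440 = (4*(-4 + 1))*(9 - 45) + 15440 = (4*(-3))*(-36) + 15440 = -12*(-36) + 15440 = 432 + 15440 = 15872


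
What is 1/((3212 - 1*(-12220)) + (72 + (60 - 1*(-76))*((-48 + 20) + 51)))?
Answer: 1/18632 ≈ 5.3671e-5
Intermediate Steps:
1/((3212 - 1*(-12220)) + (72 + (60 - 1*(-76))*((-48 + 20) + 51))) = 1/((3212 + 12220) + (72 + (60 + 76)*(-28 + 51))) = 1/(15432 + (72 + 136*23)) = 1/(15432 + (72 + 3128)) = 1/(15432 + 3200) = 1/18632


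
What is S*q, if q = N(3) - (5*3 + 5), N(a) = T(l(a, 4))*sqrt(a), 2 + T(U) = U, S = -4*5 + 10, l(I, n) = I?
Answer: 200 - 10*sqrt(3) ≈ 182.68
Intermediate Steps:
S = -10 (S = -20 + 10 = -10)
T(U) = -2 + U
N(a) = sqrt(a)*(-2 + a) (N(a) = (-2 + a)*sqrt(a) = sqrt(a)*(-2 + a))
q = -20 + sqrt(3) (q = sqrt(3)*(-2 + 3) - (5*3 + 5) = sqrt(3)*1 - (15 + 5) = sqrt(3) - 1*20 = sqrt(3) - 20 = -20 + sqrt(3) ≈ -18.268)
S*q = -10*(-20 + sqrt(3)) = 200 - 10*sqrt(3)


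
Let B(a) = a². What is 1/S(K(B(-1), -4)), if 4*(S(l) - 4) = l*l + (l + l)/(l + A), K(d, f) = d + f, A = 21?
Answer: 6/37 ≈ 0.16216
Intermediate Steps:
S(l) = 4 + l²/4 + l/(2*(21 + l)) (S(l) = 4 + (l*l + (l + l)/(l + 21))/4 = 4 + (l² + (2*l)/(21 + l))/4 = 4 + (l² + 2*l/(21 + l))/4 = 4 + (l²/4 + l/(2*(21 + l))) = 4 + l²/4 + l/(2*(21 + l)))
1/S(K(B(-1), -4)) = 1/((336 + ((-1)² - 4)³ + 18*((-1)² - 4) + 21*((-1)² - 4)²)/(4*(21 + ((-1)² - 4)))) = 1/((336 + (1 - 4)³ + 18*(1 - 4) + 21*(1 - 4)²)/(4*(21 + (1 - 4)))) = 1/((336 + (-3)³ + 18*(-3) + 21*(-3)²)/(4*(21 - 3))) = 1/((¼)*(336 - 27 - 54 + 21*9)/18) = 1/((¼)*(1/18)*(336 - 27 - 54 + 189)) = 1/((¼)*(1/18)*444) = 1/(37/6) = 6/37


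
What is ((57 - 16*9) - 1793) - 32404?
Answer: -34284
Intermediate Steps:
((57 - 16*9) - 1793) - 32404 = ((57 - 144) - 1793) - 32404 = (-87 - 1793) - 32404 = -1880 - 32404 = -34284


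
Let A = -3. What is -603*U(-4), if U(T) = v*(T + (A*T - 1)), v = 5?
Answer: -21105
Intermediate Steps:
U(T) = -5 - 10*T (U(T) = 5*(T + (-3*T - 1)) = 5*(T + (-1 - 3*T)) = 5*(-1 - 2*T) = -5 - 10*T)
-603*U(-4) = -603*(-5 - 10*(-4)) = -603*(-5 + 40) = -603*35 = -21105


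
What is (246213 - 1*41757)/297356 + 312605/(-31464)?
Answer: -21630492199/2339002296 ≈ -9.2477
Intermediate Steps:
(246213 - 1*41757)/297356 + 312605/(-31464) = (246213 - 41757)*(1/297356) + 312605*(-1/31464) = 204456*(1/297356) - 312605/31464 = 51114/74339 - 312605/31464 = -21630492199/2339002296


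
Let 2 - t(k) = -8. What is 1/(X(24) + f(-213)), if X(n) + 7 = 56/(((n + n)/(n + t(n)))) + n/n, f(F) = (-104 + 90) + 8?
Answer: 3/83 ≈ 0.036145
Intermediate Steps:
f(F) = -6 (f(F) = -14 + 8 = -6)
t(k) = 10 (t(k) = 2 - 1*(-8) = 2 + 8 = 10)
X(n) = -6 + 28*(10 + n)/n (X(n) = -7 + (56/(((n + n)/(n + 10))) + n/n) = -7 + (56/(((2*n)/(10 + n))) + 1) = -7 + (56/((2*n/(10 + n))) + 1) = -7 + (56*((10 + n)/(2*n)) + 1) = -7 + (28*(10 + n)/n + 1) = -7 + (1 + 28*(10 + n)/n) = -6 + 28*(10 + n)/n)
1/(X(24) + f(-213)) = 1/((22 + 280/24) - 6) = 1/((22 + 280*(1/24)) - 6) = 1/((22 + 35/3) - 6) = 1/(101/3 - 6) = 1/(83/3) = 3/83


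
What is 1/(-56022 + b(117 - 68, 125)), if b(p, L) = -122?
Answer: -1/56144 ≈ -1.7811e-5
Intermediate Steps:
1/(-56022 + b(117 - 68, 125)) = 1/(-56022 - 122) = 1/(-56144) = -1/56144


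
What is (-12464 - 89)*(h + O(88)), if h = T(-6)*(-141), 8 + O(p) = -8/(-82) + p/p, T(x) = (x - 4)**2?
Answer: 7260441799/41 ≈ 1.7708e+8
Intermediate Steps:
T(x) = (-4 + x)**2
O(p) = -283/41 (O(p) = -8 + (-8/(-82) + p/p) = -8 + (-8*(-1/82) + 1) = -8 + (4/41 + 1) = -8 + 45/41 = -283/41)
h = -14100 (h = (-4 - 6)**2*(-141) = (-10)**2*(-141) = 100*(-141) = -14100)
(-12464 - 89)*(h + O(88)) = (-12464 - 89)*(-14100 - 283/41) = -12553*(-578383/41) = 7260441799/41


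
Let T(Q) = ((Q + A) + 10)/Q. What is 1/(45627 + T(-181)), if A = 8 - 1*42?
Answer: 181/8258692 ≈ 2.1916e-5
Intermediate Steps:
A = -34 (A = 8 - 42 = -34)
T(Q) = (-24 + Q)/Q (T(Q) = ((Q - 34) + 10)/Q = ((-34 + Q) + 10)/Q = (-24 + Q)/Q)
1/(45627 + T(-181)) = 1/(45627 + (-24 - 181)/(-181)) = 1/(45627 - 1/181*(-205)) = 1/(45627 + 205/181) = 1/(8258692/181) = 181/8258692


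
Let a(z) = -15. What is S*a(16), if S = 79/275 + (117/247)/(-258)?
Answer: -384783/89870 ≈ -4.2815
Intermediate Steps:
S = 128261/449350 (S = 79*(1/275) + (117*(1/247))*(-1/258) = 79/275 + (9/19)*(-1/258) = 79/275 - 3/1634 = 128261/449350 ≈ 0.28544)
S*a(16) = (128261/449350)*(-15) = -384783/89870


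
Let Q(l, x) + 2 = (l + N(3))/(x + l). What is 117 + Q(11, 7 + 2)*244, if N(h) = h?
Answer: -1001/5 ≈ -200.20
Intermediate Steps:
Q(l, x) = -2 + (3 + l)/(l + x) (Q(l, x) = -2 + (l + 3)/(x + l) = -2 + (3 + l)/(l + x))
117 + Q(11, 7 + 2)*244 = 117 + ((3 - 1*11 - 2*(7 + 2))/(11 + (7 + 2)))*244 = 117 + ((3 - 11 - 2*9)/(11 + 9))*244 = 117 + ((3 - 11 - 18)/20)*244 = 117 + ((1/20)*(-26))*244 = 117 - 13/10*244 = 117 - 1586/5 = -1001/5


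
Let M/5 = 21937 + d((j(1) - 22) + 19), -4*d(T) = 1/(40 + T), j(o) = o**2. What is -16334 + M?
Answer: 14189347/152 ≈ 93351.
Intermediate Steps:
d(T) = -1/(4*(40 + T))
M = 16672115/152 (M = 5*(21937 - 1/(160 + 4*((1**2 - 22) + 19))) = 5*(21937 - 1/(160 + 4*((1 - 22) + 19))) = 5*(21937 - 1/(160 + 4*(-21 + 19))) = 5*(21937 - 1/(160 + 4*(-2))) = 5*(21937 - 1/(160 - 8)) = 5*(21937 - 1/152) = 5*(3334423/152) = 16672115/152 ≈ 1.0969e+5)
-16334 + M = -16334 + 16672115/152 = 14189347/152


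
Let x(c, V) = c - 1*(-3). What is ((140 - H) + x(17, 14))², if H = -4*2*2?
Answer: 30976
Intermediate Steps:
H = -16 (H = -8*2 = -16)
x(c, V) = 3 + c (x(c, V) = c + 3 = 3 + c)
((140 - H) + x(17, 14))² = ((140 - 1*(-16)) + (3 + 17))² = ((140 + 16) + 20)² = (156 + 20)² = 176² = 30976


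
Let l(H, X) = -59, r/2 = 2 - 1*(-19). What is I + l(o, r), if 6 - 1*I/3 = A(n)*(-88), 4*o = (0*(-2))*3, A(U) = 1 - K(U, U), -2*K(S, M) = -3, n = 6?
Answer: -173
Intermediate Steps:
K(S, M) = 3/2 (K(S, M) = -1/2*(-3) = 3/2)
A(U) = -1/2 (A(U) = 1 - 1*3/2 = 1 - 3/2 = -1/2)
r = 42 (r = 2*(2 - 1*(-19)) = 2*(2 + 19) = 2*21 = 42)
o = 0 (o = ((0*(-2))*3)/4 = (0*3)/4 = (1/4)*0 = 0)
I = -114 (I = 18 - (-3)*(-88)/2 = 18 - 3*44 = 18 - 132 = -114)
I + l(o, r) = -114 - 59 = -173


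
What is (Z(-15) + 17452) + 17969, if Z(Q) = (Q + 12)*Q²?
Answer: 34746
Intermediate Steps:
Z(Q) = Q²*(12 + Q) (Z(Q) = (12 + Q)*Q² = Q²*(12 + Q))
(Z(-15) + 17452) + 17969 = ((-15)²*(12 - 15) + 17452) + 17969 = (225*(-3) + 17452) + 17969 = (-675 + 17452) + 17969 = 16777 + 17969 = 34746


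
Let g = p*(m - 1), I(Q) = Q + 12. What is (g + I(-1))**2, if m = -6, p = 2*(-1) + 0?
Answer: 625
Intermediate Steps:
p = -2 (p = -2 + 0 = -2)
I(Q) = 12 + Q
g = 14 (g = -2*(-6 - 1) = -2*(-7) = 14)
(g + I(-1))**2 = (14 + (12 - 1))**2 = (14 + 11)**2 = 25**2 = 625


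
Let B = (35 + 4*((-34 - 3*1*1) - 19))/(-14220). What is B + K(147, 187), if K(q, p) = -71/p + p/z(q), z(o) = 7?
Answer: 54493249/2068220 ≈ 26.348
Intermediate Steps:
K(q, p) = -71/p + p/7
B = 21/1580 (B = (35 + 4*((-34 - 3*1) - 19))*(-1/14220) = (35 + 4*((-34 - 3) - 19))*(-1/14220) = (35 + 4*(-37 - 19))*(-1/14220) = (35 + 4*(-56))*(-1/14220) = (35 - 224)*(-1/14220) = -189*(-1/14220) = 21/1580 ≈ 0.013291)
B + K(147, 187) = 21/1580 + (-71/187 + (⅐)*187) = 21/1580 + (-71*1/187 + 187/7) = 21/1580 + (-71/187 + 187/7) = 21/1580 + 34472/1309 = 54493249/2068220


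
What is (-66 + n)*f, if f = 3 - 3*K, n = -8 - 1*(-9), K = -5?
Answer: -1170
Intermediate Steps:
n = 1 (n = -8 + 9 = 1)
f = 18 (f = 3 - 3*(-5) = 3 + 15 = 18)
(-66 + n)*f = (-66 + 1)*18 = -65*18 = -1170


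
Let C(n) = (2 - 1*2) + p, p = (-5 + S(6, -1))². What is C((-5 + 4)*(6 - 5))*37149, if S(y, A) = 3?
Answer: 148596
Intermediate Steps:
p = 4 (p = (-5 + 3)² = (-2)² = 4)
C(n) = 4 (C(n) = (2 - 1*2) + 4 = (2 - 2) + 4 = 0 + 4 = 4)
C((-5 + 4)*(6 - 5))*37149 = 4*37149 = 148596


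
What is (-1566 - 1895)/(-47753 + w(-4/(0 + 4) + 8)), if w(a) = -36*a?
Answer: 3461/48005 ≈ 0.072097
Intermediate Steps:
(-1566 - 1895)/(-47753 + w(-4/(0 + 4) + 8)) = (-1566 - 1895)/(-47753 - 36*(-4/(0 + 4) + 8)) = -3461/(-47753 - 36*(-4/4 + 8)) = -3461/(-47753 - 36*(-4*1/4 + 8)) = -3461/(-47753 - 36*(-1 + 8)) = -3461/(-47753 - 36*7) = -3461/(-47753 - 252) = -3461/(-48005) = -3461*(-1/48005) = 3461/48005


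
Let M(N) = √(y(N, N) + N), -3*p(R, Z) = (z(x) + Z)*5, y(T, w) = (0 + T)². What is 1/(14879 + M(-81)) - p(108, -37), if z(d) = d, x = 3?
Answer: -37634242733/664134483 - 36*√5/221378161 ≈ -56.667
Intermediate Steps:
y(T, w) = T²
p(R, Z) = -5 - 5*Z/3 (p(R, Z) = -(3 + Z)*5/3 = -(15 + 5*Z)/3 = -5 - 5*Z/3)
M(N) = √(N + N²) (M(N) = √(N² + N) = √(N + N²))
1/(14879 + M(-81)) - p(108, -37) = 1/(14879 + √(-81*(1 - 81))) - (-5 - 5/3*(-37)) = 1/(14879 + √(-81*(-80))) - (-5 + 185/3) = 1/(14879 + √6480) - 1*170/3 = 1/(14879 + 36*√5) - 170/3 = -170/3 + 1/(14879 + 36*√5)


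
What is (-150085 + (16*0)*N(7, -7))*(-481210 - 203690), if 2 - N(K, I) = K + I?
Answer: 102793216500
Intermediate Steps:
N(K, I) = 2 - I - K (N(K, I) = 2 - (K + I) = 2 - (I + K) = 2 + (-I - K) = 2 - I - K)
(-150085 + (16*0)*N(7, -7))*(-481210 - 203690) = (-150085 + (16*0)*(2 - 1*(-7) - 1*7))*(-481210 - 203690) = (-150085 + 0*(2 + 7 - 7))*(-684900) = (-150085 + 0*2)*(-684900) = (-150085 + 0)*(-684900) = -150085*(-684900) = 102793216500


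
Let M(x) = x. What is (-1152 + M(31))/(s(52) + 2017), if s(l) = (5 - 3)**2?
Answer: -1121/2021 ≈ -0.55468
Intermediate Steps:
s(l) = 4 (s(l) = 2**2 = 4)
(-1152 + M(31))/(s(52) + 2017) = (-1152 + 31)/(4 + 2017) = -1121/2021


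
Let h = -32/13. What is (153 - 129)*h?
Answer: -768/13 ≈ -59.077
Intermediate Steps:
h = -32/13 (h = -32*1/13 = -32/13 ≈ -2.4615)
(153 - 129)*h = (153 - 129)*(-32/13) = 24*(-32/13) = -768/13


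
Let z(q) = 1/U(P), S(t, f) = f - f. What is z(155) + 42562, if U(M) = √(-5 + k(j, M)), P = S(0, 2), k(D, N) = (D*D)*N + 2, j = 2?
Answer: 42562 - I*√3/3 ≈ 42562.0 - 0.57735*I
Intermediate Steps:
k(D, N) = 2 + N*D² (k(D, N) = D²*N + 2 = N*D² + 2 = 2 + N*D²)
S(t, f) = 0
P = 0
U(M) = √(-3 + 4*M) (U(M) = √(-5 + (2 + M*2²)) = √(-5 + (2 + M*4)) = √(-5 + (2 + 4*M)) = √(-3 + 4*M))
z(q) = -I*√3/3 (z(q) = 1/(√(-3 + 4*0)) = 1/(√(-3 + 0)) = 1/(√(-3)) = 1/(I*√3) = -I*√3/3)
z(155) + 42562 = -I*√3/3 + 42562 = 42562 - I*√3/3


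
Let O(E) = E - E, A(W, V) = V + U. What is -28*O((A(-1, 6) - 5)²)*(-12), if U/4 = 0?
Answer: 0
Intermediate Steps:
U = 0 (U = 4*0 = 0)
A(W, V) = V (A(W, V) = V + 0 = V)
O(E) = 0
-28*O((A(-1, 6) - 5)²)*(-12) = -28*0*(-12) = 0*(-12) = 0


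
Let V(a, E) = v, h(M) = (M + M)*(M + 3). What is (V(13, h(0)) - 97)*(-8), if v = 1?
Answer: 768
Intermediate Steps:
h(M) = 2*M*(3 + M) (h(M) = (2*M)*(3 + M) = 2*M*(3 + M))
V(a, E) = 1
(V(13, h(0)) - 97)*(-8) = (1 - 97)*(-8) = -96*(-8) = 768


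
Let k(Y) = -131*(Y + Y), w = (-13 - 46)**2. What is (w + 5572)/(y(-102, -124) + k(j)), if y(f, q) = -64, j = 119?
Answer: -9053/31242 ≈ -0.28977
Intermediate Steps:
w = 3481 (w = (-59)**2 = 3481)
k(Y) = -262*Y
(w + 5572)/(y(-102, -124) + k(j)) = (3481 + 5572)/(-64 - 262*119) = 9053/(-64 - 31178) = 9053/(-31242) = 9053*(-1/31242) = -9053/31242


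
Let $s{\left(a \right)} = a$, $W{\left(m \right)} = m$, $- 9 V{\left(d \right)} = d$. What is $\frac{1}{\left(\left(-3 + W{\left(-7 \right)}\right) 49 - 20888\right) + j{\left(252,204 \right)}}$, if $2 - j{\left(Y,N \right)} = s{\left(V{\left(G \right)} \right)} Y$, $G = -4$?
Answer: $- \frac{1}{21488} \approx -4.6538 \cdot 10^{-5}$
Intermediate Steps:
$V{\left(d \right)} = - \frac{d}{9}$
$j{\left(Y,N \right)} = 2 - \frac{4 Y}{9}$ ($j{\left(Y,N \right)} = 2 - \left(- \frac{1}{9}\right) \left(-4\right) Y = 2 - \frac{4 Y}{9}$)
$\frac{1}{\left(\left(-3 + W{\left(-7 \right)}\right) 49 - 20888\right) + j{\left(252,204 \right)}} = \frac{1}{\left(\left(-3 - 7\right) 49 - 20888\right) + \left(2 - 112\right)} = \frac{1}{\left(\left(-10\right) 49 - 20888\right) + \left(2 - 112\right)} = \frac{1}{\left(-490 - 20888\right) - 110} = \frac{1}{-21378 - 110} = \frac{1}{-21488} = - \frac{1}{21488}$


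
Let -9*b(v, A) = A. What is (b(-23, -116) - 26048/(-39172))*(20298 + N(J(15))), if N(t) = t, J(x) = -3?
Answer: 2693813980/9793 ≈ 2.7508e+5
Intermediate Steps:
b(v, A) = -A/9
(b(-23, -116) - 26048/(-39172))*(20298 + N(J(15))) = (-⅑*(-116) - 26048/(-39172))*(20298 - 3) = (116/9 - 26048*(-1/39172))*20295 = (116/9 + 6512/9793)*20295 = (1194596/88137)*20295 = 2693813980/9793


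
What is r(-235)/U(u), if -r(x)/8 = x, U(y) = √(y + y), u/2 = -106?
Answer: -470*I*√106/53 ≈ -91.301*I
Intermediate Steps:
u = -212 (u = 2*(-106) = -212)
U(y) = √2*√y (U(y) = √(2*y) = √2*√y)
r(x) = -8*x
r(-235)/U(u) = (-8*(-235))/((√2*√(-212))) = 1880/((√2*(2*I*√53))) = 1880/((2*I*√106)) = 1880*(-I*√106/212) = -470*I*√106/53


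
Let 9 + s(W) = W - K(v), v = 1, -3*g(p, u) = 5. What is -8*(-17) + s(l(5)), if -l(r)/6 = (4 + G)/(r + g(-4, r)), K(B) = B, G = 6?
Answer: 108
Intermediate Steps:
g(p, u) = -5/3 (g(p, u) = -1/3*5 = -5/3)
l(r) = -60/(-5/3 + r) (l(r) = -6*(4 + 6)/(r - 5/3) = -60/(-5/3 + r))
s(W) = -10 + W (s(W) = -9 + (W - 1*1) = -9 + (W - 1) = -9 + (-1 + W) = -10 + W)
-8*(-17) + s(l(5)) = -8*(-17) + (-10 - 180/(-5 + 3*5)) = 136 + (-10 - 180/(-5 + 15)) = 136 + (-10 - 180/10) = 136 + (-10 - 180*1/10) = 136 + (-10 - 18) = 136 - 28 = 108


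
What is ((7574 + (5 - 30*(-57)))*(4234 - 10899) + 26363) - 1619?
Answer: -61886441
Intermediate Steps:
((7574 + (5 - 30*(-57)))*(4234 - 10899) + 26363) - 1619 = ((7574 + (5 + 1710))*(-6665) + 26363) - 1619 = ((7574 + 1715)*(-6665) + 26363) - 1619 = (9289*(-6665) + 26363) - 1619 = (-61911185 + 26363) - 1619 = -61884822 - 1619 = -61886441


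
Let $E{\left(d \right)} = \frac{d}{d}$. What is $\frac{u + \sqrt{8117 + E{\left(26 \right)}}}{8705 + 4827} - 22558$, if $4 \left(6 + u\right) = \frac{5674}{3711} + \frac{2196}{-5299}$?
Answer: $- \frac{12005422792004851}{532202436696} + \frac{3 \sqrt{902}}{13532} \approx -22558.0$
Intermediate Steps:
$E{\left(d \right)} = 1$
$u = - \frac{225016483}{39329178}$ ($u = -6 + \frac{\frac{5674}{3711} + \frac{2196}{-5299}}{4} = -6 + \frac{5674 \cdot \frac{1}{3711} + 2196 \left(- \frac{1}{5299}\right)}{4} = -6 + \frac{\frac{5674}{3711} - \frac{2196}{5299}}{4} = -6 + \frac{1}{4} \cdot \frac{21917170}{19664589} = -6 + \frac{10958585}{39329178} = - \frac{225016483}{39329178} \approx -5.7214$)
$\frac{u + \sqrt{8117 + E{\left(26 \right)}}}{8705 + 4827} - 22558 = \frac{- \frac{225016483}{39329178} + \sqrt{8117 + 1}}{8705 + 4827} - 22558 = \frac{- \frac{225016483}{39329178} + \sqrt{8118}}{13532} + \left(-25078 + 2520\right) = \left(- \frac{225016483}{39329178} + 3 \sqrt{902}\right) \frac{1}{13532} - 22558 = \left(- \frac{225016483}{532202436696} + \frac{3 \sqrt{902}}{13532}\right) - 22558 = - \frac{12005422792004851}{532202436696} + \frac{3 \sqrt{902}}{13532}$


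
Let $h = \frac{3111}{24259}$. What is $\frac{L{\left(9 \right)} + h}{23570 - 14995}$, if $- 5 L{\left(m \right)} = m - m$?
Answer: $\frac{183}{12236525} \approx 1.4955 \cdot 10^{-5}$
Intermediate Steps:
$h = \frac{183}{1427}$ ($h = 3111 \cdot \frac{1}{24259} = \frac{183}{1427} \approx 0.12824$)
$L{\left(m \right)} = 0$ ($L{\left(m \right)} = - \frac{m - m}{5} = \left(- \frac{1}{5}\right) 0 = 0$)
$\frac{L{\left(9 \right)} + h}{23570 - 14995} = \frac{0 + \frac{183}{1427}}{23570 - 14995} = \frac{183}{1427 \cdot 8575} = \frac{183}{1427} \cdot \frac{1}{8575} = \frac{183}{12236525}$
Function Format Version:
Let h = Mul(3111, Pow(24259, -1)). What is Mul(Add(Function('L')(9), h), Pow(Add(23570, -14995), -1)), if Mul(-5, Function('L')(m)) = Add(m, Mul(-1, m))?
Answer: Rational(183, 12236525) ≈ 1.4955e-5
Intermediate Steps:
h = Rational(183, 1427) (h = Mul(3111, Rational(1, 24259)) = Rational(183, 1427) ≈ 0.12824)
Function('L')(m) = 0 (Function('L')(m) = Mul(Rational(-1, 5), Add(m, Mul(-1, m))) = Mul(Rational(-1, 5), 0) = 0)
Mul(Add(Function('L')(9), h), Pow(Add(23570, -14995), -1)) = Mul(Add(0, Rational(183, 1427)), Pow(Add(23570, -14995), -1)) = Mul(Rational(183, 1427), Pow(8575, -1)) = Mul(Rational(183, 1427), Rational(1, 8575)) = Rational(183, 12236525)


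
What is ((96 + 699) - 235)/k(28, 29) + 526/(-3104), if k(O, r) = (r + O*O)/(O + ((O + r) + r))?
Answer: 32955287/420592 ≈ 78.354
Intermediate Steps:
k(O, r) = (r + O²)/(2*O + 2*r) (k(O, r) = (r + O²)/(O + (O + 2*r)) = (r + O²)/(2*O + 2*r))
((96 + 699) - 235)/k(28, 29) + 526/(-3104) = ((96 + 699) - 235)/(((29 + 28²)/(2*(28 + 29)))) + 526/(-3104) = (795 - 235)/(((½)*(29 + 784)/57)) + 526*(-1/3104) = 560/(((½)*(1/57)*813)) - 263/1552 = 560/(271/38) - 263/1552 = 560*(38/271) - 263/1552 = 21280/271 - 263/1552 = 32955287/420592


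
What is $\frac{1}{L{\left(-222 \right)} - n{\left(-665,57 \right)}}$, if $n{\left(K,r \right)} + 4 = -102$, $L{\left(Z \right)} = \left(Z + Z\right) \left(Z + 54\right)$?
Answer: $\frac{1}{74698} \approx 1.3387 \cdot 10^{-5}$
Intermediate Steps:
$L{\left(Z \right)} = 2 Z \left(54 + Z\right)$
$n{\left(K,r \right)} = -106$ ($n{\left(K,r \right)} = -4 - 102 = -106$)
$\frac{1}{L{\left(-222 \right)} - n{\left(-665,57 \right)}} = \frac{1}{2 \left(-222\right) \left(54 - 222\right) - -106} = \frac{1}{2 \left(-222\right) \left(-168\right) + 106} = \frac{1}{74592 + 106} = \frac{1}{74698}$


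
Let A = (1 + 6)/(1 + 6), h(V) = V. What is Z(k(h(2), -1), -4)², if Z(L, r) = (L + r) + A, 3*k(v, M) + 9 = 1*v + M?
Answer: 289/9 ≈ 32.111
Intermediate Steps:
A = 1 (A = 7/7 = 7*(⅐) = 1)
k(v, M) = -3 + M/3 + v/3 (k(v, M) = -3 + (1*v + M)/3 = -3 + (v + M)/3 = -3 + (M + v)/3 = -3 + (M/3 + v/3) = -3 + M/3 + v/3)
Z(L, r) = 1 + L + r (Z(L, r) = (L + r) + 1 = 1 + L + r)
Z(k(h(2), -1), -4)² = (1 + (-3 + (⅓)*(-1) + (⅓)*2) - 4)² = (1 + (-3 - ⅓ + ⅔) - 4)² = (1 - 8/3 - 4)² = (-17/3)² = 289/9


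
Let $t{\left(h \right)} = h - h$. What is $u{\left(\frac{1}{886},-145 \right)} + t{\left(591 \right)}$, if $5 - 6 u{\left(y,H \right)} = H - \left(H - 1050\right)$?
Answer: $- \frac{1045}{6} \approx -174.17$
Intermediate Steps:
$t{\left(h \right)} = 0$
$u{\left(y,H \right)} = - \frac{1045}{6}$ ($u{\left(y,H \right)} = \frac{5}{6} - \frac{H - \left(H - 1050\right)}{6} = \frac{5}{6} - \frac{H - \left(-1050 + H\right)}{6} = \frac{5}{6} - 175 = - \frac{1045}{6}$)
$u{\left(\frac{1}{886},-145 \right)} + t{\left(591 \right)} = - \frac{1045}{6} + 0 = - \frac{1045}{6}$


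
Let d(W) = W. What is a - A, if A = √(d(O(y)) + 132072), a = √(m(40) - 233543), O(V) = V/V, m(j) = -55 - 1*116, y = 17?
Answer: -17*√457 + I*√233714 ≈ -363.42 + 483.44*I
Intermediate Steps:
m(j) = -171 (m(j) = -55 - 116 = -171)
O(V) = 1
a = I*√233714 (a = √(-171 - 233543) = √(-233714) = I*√233714 ≈ 483.44*I)
A = 17*√457 (A = √(1 + 132072) = √132073 = 17*√457 ≈ 363.42)
a - A = I*√233714 - 17*√457 = -17*√457 + I*√233714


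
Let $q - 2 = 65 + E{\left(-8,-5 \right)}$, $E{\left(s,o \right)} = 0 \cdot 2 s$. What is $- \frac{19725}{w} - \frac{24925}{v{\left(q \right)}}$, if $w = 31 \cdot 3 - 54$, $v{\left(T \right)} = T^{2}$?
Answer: $- \frac{29839200}{58357} \approx -511.32$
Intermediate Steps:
$E{\left(s,o \right)} = 0$ ($E{\left(s,o \right)} = 0 s = 0$)
$q = 67$ ($q = 2 + \left(65 + 0\right) = 2 + 65 = 67$)
$w = 39$ ($w = 93 - 54 = 39$)
$- \frac{19725}{w} - \frac{24925}{v{\left(q \right)}} = - \frac{19725}{39} - \frac{24925}{67^{2}} = \left(-19725\right) \frac{1}{39} - \frac{24925}{4489} = - \frac{6575}{13} - \frac{24925}{4489} = - \frac{29839200}{58357}$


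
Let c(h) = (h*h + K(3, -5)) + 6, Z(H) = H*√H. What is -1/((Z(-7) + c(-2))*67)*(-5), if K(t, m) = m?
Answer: 25/24656 + 35*I*√7/24656 ≈ 0.001014 + 0.0037557*I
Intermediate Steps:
Z(H) = H^(3/2)
c(h) = 1 + h² (c(h) = (h*h - 5) + 6 = (h² - 5) + 6 = (-5 + h²) + 6 = 1 + h²)
-1/((Z(-7) + c(-2))*67)*(-5) = -1/(((-7)^(3/2) + (1 + (-2)²))*67)*(-5) = -(1/67)/(-7*I*√7 + (1 + 4))*(-5) = -(1/67)/(-7*I*√7 + 5)*(-5) = -(1/67)/(5 - 7*I*√7)*(-5) = -1/(67*(5 - 7*I*√7))*(-5) = -(-5)/(67*(5 - 7*I*√7)) = 5/(67*(5 - 7*I*√7))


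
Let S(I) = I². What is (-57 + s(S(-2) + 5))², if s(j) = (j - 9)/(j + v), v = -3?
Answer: 3249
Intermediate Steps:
s(j) = (-9 + j)/(-3 + j) (s(j) = (j - 9)/(j - 3) = (-9 + j)/(-3 + j))
(-57 + s(S(-2) + 5))² = (-57 + (-9 + ((-2)² + 5))/(-3 + ((-2)² + 5)))² = (-57 + (-9 + (4 + 5))/(-3 + (4 + 5)))² = (-57 + (-9 + 9)/(-3 + 9))² = (-57 + 0/6)² = (-57 + (⅙)*0)² = (-57 + 0)² = (-57)² = 3249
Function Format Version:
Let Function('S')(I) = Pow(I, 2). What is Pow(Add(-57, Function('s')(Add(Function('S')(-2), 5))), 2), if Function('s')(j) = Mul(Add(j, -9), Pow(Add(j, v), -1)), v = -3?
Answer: 3249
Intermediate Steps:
Function('s')(j) = Mul(Pow(Add(-3, j), -1), Add(-9, j)) (Function('s')(j) = Mul(Add(j, -9), Pow(Add(j, -3), -1)) = Mul(Add(-9, j), Pow(Add(-3, j), -1)) = Mul(Pow(Add(-3, j), -1), Add(-9, j)))
Pow(Add(-57, Function('s')(Add(Function('S')(-2), 5))), 2) = Pow(Add(-57, Mul(Pow(Add(-3, Add(Pow(-2, 2), 5)), -1), Add(-9, Add(Pow(-2, 2), 5)))), 2) = Pow(Add(-57, Mul(Pow(Add(-3, Add(4, 5)), -1), Add(-9, Add(4, 5)))), 2) = Pow(Add(-57, Mul(Pow(Add(-3, 9), -1), Add(-9, 9))), 2) = Pow(Add(-57, Mul(Pow(6, -1), 0)), 2) = Pow(Add(-57, Mul(Rational(1, 6), 0)), 2) = Pow(Add(-57, 0), 2) = Pow(-57, 2) = 3249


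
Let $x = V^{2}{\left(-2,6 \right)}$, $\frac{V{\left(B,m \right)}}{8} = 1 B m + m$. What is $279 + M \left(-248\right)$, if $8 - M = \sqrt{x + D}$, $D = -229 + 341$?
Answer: $-1705 + 992 \sqrt{151} \approx 10485.0$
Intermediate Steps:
$V{\left(B,m \right)} = 8 m + 8 B m$ ($V{\left(B,m \right)} = 8 \left(1 B m + m\right) = 8 \left(B m + m\right) = 8 \left(m + B m\right) = 8 m + 8 B m$)
$D = 112$
$x = 2304$ ($x = \left(8 \cdot 6 \left(1 - 2\right)\right)^{2} = \left(8 \cdot 6 \left(-1\right)\right)^{2} = \left(-48\right)^{2} = 2304$)
$M = 8 - 4 \sqrt{151}$ ($M = 8 - \sqrt{2304 + 112} = 8 - \sqrt{2416} = 8 - 4 \sqrt{151} \approx -41.153$)
$279 + M \left(-248\right) = 279 + \left(8 - 4 \sqrt{151}\right) \left(-248\right) = 279 - \left(1984 - 992 \sqrt{151}\right) = -1705 + 992 \sqrt{151}$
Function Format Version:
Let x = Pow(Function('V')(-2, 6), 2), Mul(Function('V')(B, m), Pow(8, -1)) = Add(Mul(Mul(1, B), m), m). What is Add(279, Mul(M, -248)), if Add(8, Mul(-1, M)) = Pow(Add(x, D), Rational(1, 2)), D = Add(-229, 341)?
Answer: Add(-1705, Mul(992, Pow(151, Rational(1, 2)))) ≈ 10485.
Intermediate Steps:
Function('V')(B, m) = Add(Mul(8, m), Mul(8, B, m)) (Function('V')(B, m) = Mul(8, Add(Mul(Mul(1, B), m), m)) = Mul(8, Add(Mul(B, m), m)) = Mul(8, Add(m, Mul(B, m))) = Add(Mul(8, m), Mul(8, B, m)))
D = 112
x = 2304 (x = Pow(Mul(8, 6, Add(1, -2)), 2) = Pow(Mul(8, 6, -1), 2) = Pow(-48, 2) = 2304)
M = Add(8, Mul(-4, Pow(151, Rational(1, 2)))) (M = Add(8, Mul(-1, Pow(Add(2304, 112), Rational(1, 2)))) = Add(8, Mul(-1, Pow(2416, Rational(1, 2)))) = Add(8, Mul(-1, Mul(4, Pow(151, Rational(1, 2))))) = Add(8, Mul(-4, Pow(151, Rational(1, 2)))) ≈ -41.153)
Add(279, Mul(M, -248)) = Add(279, Mul(Add(8, Mul(-4, Pow(151, Rational(1, 2)))), -248)) = Add(279, Add(-1984, Mul(992, Pow(151, Rational(1, 2))))) = Add(-1705, Mul(992, Pow(151, Rational(1, 2))))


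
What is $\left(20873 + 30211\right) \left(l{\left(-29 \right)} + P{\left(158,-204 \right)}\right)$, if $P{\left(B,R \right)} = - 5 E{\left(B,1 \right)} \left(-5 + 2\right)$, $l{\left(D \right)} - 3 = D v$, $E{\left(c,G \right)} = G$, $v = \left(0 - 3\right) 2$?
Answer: $9808128$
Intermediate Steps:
$v = -6$ ($v = \left(-3\right) 2 = -6$)
$l{\left(D \right)} = 3 - 6 D$ ($l{\left(D \right)} = 3 + D \left(-6\right) = 3 - 6 D$)
$P{\left(B,R \right)} = 15$ ($P{\left(B,R \right)} = \left(-5\right) 1 \left(-5 + 2\right) = \left(-5\right) \left(-3\right) = 15$)
$\left(20873 + 30211\right) \left(l{\left(-29 \right)} + P{\left(158,-204 \right)}\right) = \left(20873 + 30211\right) \left(\left(3 - -174\right) + 15\right) = 51084 \left(\left(3 + 174\right) + 15\right) = 51084 \left(177 + 15\right) = 51084 \cdot 192 = 9808128$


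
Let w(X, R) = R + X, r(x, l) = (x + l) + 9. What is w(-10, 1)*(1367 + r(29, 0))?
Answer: -12645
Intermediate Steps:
r(x, l) = 9 + l + x (r(x, l) = (l + x) + 9 = 9 + l + x)
w(-10, 1)*(1367 + r(29, 0)) = (1 - 10)*(1367 + (9 + 0 + 29)) = -9*(1367 + 38) = -9*1405 = -12645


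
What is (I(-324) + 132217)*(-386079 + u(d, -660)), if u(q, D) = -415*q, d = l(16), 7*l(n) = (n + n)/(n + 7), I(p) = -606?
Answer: -8182518960389/161 ≈ -5.0823e+10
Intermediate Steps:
l(n) = 2*n/(7*(7 + n)) (l(n) = ((n + n)/(n + 7))/7 = ((2*n)/(7 + n))/7 = (2*n/(7 + n))/7 = 2*n/(7*(7 + n)))
d = 32/161 (d = (2/7)*16/(7 + 16) = (2/7)*16/23 = (2/7)*16*(1/23) = 32/161 ≈ 0.19876)
(I(-324) + 132217)*(-386079 + u(d, -660)) = (-606 + 132217)*(-386079 - 415*32/161) = 131611*(-386079 - 13280/161) = 131611*(-62171999/161) = -8182518960389/161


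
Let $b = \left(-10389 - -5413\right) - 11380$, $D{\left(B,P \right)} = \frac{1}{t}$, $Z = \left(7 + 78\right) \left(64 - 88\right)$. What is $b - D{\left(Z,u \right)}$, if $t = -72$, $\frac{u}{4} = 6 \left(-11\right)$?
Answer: $- \frac{1177631}{72} \approx -16356.0$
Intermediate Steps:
$u = -264$ ($u = 4 \cdot 6 \left(-11\right) = 4 \left(-66\right) = -264$)
$Z = -2040$ ($Z = 85 \left(-24\right) = -2040$)
$D{\left(B,P \right)} = - \frac{1}{72}$ ($D{\left(B,P \right)} = \frac{1}{-72} = - \frac{1}{72}$)
$b = -16356$ ($b = \left(-10389 + 5413\right) - 11380 = -4976 - 11380 = -16356$)
$b - D{\left(Z,u \right)} = -16356 - - \frac{1}{72} = -16356 + \frac{1}{72} = - \frac{1177631}{72}$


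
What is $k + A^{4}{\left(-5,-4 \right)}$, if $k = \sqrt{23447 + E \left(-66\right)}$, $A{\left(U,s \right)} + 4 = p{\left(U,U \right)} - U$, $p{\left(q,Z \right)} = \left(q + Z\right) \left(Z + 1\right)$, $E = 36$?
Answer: $2825761 + \sqrt{21071} \approx 2.8259 \cdot 10^{6}$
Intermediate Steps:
$p{\left(q,Z \right)} = \left(1 + Z\right) \left(Z + q\right)$ ($p{\left(q,Z \right)} = \left(Z + q\right) \left(1 + Z\right) = \left(1 + Z\right) \left(Z + q\right)$)
$A{\left(U,s \right)} = -4 + U + 2 U^{2}$ ($A{\left(U,s \right)} = -4 - \left(- U - U^{2} - U U\right) = -4 - \left(- U - 2 U^{2}\right) = -4 + \left(U + 2 U^{2}\right) = -4 + U + 2 U^{2}$)
$k = \sqrt{21071}$ ($k = \sqrt{23447 + 36 \left(-66\right)} = \sqrt{23447 - 2376} = \sqrt{21071} \approx 145.16$)
$k + A^{4}{\left(-5,-4 \right)} = \sqrt{21071} + \left(-4 - 5 + 2 \left(-5\right)^{2}\right)^{4} = \sqrt{21071} + \left(-4 - 5 + 2 \cdot 25\right)^{4} = \sqrt{21071} + \left(-4 - 5 + 50\right)^{4} = \sqrt{21071} + 41^{4} = \sqrt{21071} + 2825761 = 2825761 + \sqrt{21071}$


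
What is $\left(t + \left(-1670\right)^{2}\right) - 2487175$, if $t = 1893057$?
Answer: $2194782$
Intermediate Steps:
$\left(t + \left(-1670\right)^{2}\right) - 2487175 = \left(1893057 + \left(-1670\right)^{2}\right) - 2487175 = \left(1893057 + 2788900\right) - 2487175 = 4681957 - 2487175 = 2194782$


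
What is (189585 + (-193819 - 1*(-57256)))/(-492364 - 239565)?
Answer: -53022/731929 ≈ -0.072441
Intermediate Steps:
(189585 + (-193819 - 1*(-57256)))/(-492364 - 239565) = (189585 + (-193819 + 57256))/(-731929) = (189585 - 136563)*(-1/731929) = 53022*(-1/731929) = -53022/731929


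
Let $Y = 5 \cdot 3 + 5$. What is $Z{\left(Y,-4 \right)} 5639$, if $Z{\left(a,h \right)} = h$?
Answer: $-22556$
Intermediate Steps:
$Y = 20$ ($Y = 15 + 5 = 20$)
$Z{\left(Y,-4 \right)} 5639 = \left(-4\right) 5639 = -22556$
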